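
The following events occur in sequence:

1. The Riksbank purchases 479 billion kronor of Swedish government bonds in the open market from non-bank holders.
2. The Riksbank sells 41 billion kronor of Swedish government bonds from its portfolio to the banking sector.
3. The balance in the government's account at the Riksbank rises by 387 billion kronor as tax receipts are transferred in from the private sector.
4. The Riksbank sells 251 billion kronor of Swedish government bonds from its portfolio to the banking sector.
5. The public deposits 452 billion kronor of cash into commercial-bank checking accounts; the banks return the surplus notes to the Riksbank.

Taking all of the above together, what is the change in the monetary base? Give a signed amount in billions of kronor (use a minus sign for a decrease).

Asset purchase (from non-banks) 479 billion kronor: Riksbank balance sheet expands → +479B.
OMO sale (to banks) 41 billion kronor: Riksbank balance sheet contracts → −41B.
Government account inflow 387 billion kronor: reserves shift to a non-base liability → −387B.
OMO sale (to banks) 251 billion kronor: Riksbank balance sheet contracts → −251B.
Currency deposit 452 billion kronor: just a shift between currency and reserves — both are base money → 0.
Net: 479 − 41 − 387 − 251 + 0 = -200 billion.

-200 billion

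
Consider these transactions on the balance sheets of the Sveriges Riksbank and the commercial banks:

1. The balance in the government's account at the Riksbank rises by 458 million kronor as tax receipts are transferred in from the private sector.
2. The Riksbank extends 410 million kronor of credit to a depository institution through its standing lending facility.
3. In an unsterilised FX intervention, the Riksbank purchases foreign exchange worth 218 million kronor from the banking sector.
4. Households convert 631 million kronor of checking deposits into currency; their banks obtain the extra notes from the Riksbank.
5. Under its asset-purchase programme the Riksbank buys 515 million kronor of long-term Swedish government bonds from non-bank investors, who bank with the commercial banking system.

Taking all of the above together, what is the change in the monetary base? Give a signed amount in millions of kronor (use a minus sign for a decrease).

Government account inflow 458 million kronor: reserves shift to a non-base liability → −458M.
Discount-window loan 410 million kronor: Riksbank balance sheet expands → +410M.
FX purchase 218 million kronor: Riksbank balance sheet expands → +218M.
Currency withdrawal 631 million kronor: just a shift between currency and reserves — both are base money → 0.
Asset purchase (from non-banks) 515 million kronor: Riksbank balance sheet expands → +515M.
Net: −458 + 410 + 218 + 0 + 515 = +685 million.

+685 million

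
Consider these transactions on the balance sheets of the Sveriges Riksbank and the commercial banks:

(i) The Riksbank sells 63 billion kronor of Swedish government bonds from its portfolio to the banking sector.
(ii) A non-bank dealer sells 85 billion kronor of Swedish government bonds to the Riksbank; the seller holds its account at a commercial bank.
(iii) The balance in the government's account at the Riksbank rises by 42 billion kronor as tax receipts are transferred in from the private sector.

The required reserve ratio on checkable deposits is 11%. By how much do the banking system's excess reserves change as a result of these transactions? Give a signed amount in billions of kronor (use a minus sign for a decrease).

-24.73 billion

OMO sale (to banks) 63 billion kronor: reserves −63B, deposits 0.
Asset purchase (from non-banks) 85 billion kronor: reserves +85B, deposits +85B.
Government account inflow 42 billion kronor: reserves −42B, deposits −42B.
Totals: Δreserves = −20B, Δdeposits = +43B.
Δrequired reserves = 11% × +43B = +4.73B.
Δexcess reserves = Δreserves − Δrequired = −20B − (+4.73B) = -24.73 billion.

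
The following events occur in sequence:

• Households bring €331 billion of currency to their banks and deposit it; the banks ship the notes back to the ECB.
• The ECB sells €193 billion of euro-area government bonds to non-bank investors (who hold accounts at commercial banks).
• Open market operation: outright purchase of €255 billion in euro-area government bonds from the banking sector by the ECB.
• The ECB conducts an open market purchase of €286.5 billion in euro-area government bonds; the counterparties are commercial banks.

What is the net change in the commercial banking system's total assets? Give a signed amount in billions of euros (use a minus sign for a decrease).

Currency deposit €331 billion: bank balance sheets expand → +€331B.
Asset sale (to non-banks) €193 billion: bank balance sheets shrink → −€193B.
OMO purchase (from banks) €255 billion: just an asset swap on bank balance sheets → 0.
OMO purchase (from banks) €286.5 billion: just an asset swap on bank balance sheets → 0.
Net: 331 − 193 + 0 + 0 = +€138 billion.

+€138 billion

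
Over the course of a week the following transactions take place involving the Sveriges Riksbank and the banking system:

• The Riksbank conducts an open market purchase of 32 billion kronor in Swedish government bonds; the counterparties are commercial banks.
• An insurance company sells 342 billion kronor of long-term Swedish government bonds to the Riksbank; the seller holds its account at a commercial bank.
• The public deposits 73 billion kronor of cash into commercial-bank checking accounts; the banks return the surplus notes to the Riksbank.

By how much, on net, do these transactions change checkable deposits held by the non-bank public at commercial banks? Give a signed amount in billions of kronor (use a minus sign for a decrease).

OMO purchase (from banks) 32 billion kronor: the counterparty is a bank, so public deposits are unchanged → 0.
Asset purchase (from non-banks) 342 billion kronor: non-bank counterparties' bank balances rise → +342B.
Currency deposit 73 billion kronor: non-bank counterparties' bank balances rise → +73B.
Net: 0 + 342 + 73 = +415 billion.

+415 billion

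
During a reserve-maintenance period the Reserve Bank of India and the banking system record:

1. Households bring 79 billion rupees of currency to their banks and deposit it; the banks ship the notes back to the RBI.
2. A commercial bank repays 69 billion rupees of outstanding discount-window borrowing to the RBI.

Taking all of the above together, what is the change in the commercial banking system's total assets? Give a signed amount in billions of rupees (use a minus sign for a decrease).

Currency deposit 79 billion rupees: bank balance sheets expand → +79B.
Discount-window repayment 69 billion rupees: bank balance sheets shrink → −69B.
Net: 79 − 69 = +10 billion.

+10 billion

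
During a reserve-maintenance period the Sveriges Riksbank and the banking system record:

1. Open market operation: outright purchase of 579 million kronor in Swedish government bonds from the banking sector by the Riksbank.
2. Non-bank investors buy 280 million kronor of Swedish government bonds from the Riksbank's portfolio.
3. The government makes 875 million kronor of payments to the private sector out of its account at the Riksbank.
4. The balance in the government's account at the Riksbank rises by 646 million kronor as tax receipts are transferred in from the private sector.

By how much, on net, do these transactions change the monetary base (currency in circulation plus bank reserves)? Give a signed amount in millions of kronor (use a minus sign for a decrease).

OMO purchase (from banks) 579 million kronor: Riksbank balance sheet expands → +579M.
Asset sale (to non-banks) 280 million kronor: Riksbank balance sheet contracts → −280M.
Government spending 875 million kronor: a non-base liability converts back to reserves → +875M.
Government account inflow 646 million kronor: reserves shift to a non-base liability → −646M.
Net: 579 − 280 + 875 − 646 = +528 million.

+528 million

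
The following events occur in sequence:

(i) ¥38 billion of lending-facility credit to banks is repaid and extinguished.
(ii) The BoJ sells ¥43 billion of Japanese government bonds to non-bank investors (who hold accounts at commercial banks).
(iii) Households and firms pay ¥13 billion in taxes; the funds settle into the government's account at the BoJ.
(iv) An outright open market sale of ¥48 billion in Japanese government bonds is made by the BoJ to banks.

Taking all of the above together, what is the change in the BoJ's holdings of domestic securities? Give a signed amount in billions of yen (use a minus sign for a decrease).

BoJ balance sheet:
  Assets:      Securities −¥91B, Loans to banks −¥38B
  Liabilities: Bank reserves −¥142B, Government deposits +¥13B
So the change in the BoJ's holdings of domestic securities is -¥91 billion.

-¥91 billion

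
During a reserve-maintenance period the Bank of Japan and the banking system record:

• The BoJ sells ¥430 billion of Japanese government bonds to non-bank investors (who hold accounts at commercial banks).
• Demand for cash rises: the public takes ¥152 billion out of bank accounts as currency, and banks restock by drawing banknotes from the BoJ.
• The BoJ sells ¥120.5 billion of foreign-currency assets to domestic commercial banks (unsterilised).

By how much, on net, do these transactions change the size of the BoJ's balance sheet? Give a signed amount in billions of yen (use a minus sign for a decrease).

BoJ balance sheet:
  Assets:      Securities −¥430B, Foreign assets −¥120.5B
  Liabilities: Bank reserves −¥702.5B, Currency in circulation +¥152B
Commercial banking system:
  Assets:      Reserves at CB −¥702.5B, Foreign assets +¥120.5B
  Liabilities: Checkable deposits −¥582B
Change in total BoJ assets = -¥550.5 billion.

-¥550.5 billion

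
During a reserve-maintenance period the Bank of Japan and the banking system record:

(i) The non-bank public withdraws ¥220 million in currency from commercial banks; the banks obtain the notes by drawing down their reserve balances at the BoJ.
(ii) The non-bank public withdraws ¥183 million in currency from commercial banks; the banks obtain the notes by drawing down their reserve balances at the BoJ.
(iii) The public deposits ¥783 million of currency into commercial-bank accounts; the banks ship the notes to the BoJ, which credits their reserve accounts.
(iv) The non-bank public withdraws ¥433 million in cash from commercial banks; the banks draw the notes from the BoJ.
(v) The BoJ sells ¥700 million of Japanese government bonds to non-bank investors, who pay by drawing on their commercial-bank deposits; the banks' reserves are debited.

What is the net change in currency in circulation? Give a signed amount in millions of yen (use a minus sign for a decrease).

BoJ balance sheet:
  Assets:      Securities −¥700M
  Liabilities: Bank reserves −¥753M, Currency in circulation +¥53M
So the change in currency in circulation is +¥53 million.

+¥53 million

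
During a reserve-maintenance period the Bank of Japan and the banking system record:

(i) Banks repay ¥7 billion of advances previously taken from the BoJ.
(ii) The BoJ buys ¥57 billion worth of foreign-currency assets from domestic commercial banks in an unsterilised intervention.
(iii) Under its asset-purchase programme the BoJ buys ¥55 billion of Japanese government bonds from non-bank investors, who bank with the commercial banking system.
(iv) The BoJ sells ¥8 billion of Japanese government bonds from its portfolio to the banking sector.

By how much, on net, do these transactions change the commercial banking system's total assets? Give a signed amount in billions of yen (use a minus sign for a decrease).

BoJ balance sheet:
  Assets:      Securities +¥47B, Loans to banks −¥7B, Foreign assets +¥57B
  Liabilities: Bank reserves +¥97B
Commercial banking system:
  Assets:      Reserves at CB +¥97B, Securities +¥8B, Foreign assets −¥57B
  Liabilities: Checkable deposits +¥55B, Borrowings from CB −¥7B
Change in total bank assets = +¥48 billion.

+¥48 billion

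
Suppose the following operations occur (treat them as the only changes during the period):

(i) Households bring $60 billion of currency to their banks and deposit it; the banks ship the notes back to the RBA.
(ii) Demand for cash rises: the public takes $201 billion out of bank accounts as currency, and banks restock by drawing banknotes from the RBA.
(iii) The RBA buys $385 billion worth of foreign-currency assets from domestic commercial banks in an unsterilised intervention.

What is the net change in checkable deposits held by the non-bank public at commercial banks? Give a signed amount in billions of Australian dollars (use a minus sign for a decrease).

-$141 billion

Currency deposit $60 billion: non-bank counterparties' bank balances rise → +$60B.
Currency withdrawal $201 billion: non-bank counterparties' bank balances fall → −$201B.
FX purchase $385 billion: the counterparty is a bank, so public deposits are unchanged → 0.
Net: 60 − 201 + 0 = -$141 billion.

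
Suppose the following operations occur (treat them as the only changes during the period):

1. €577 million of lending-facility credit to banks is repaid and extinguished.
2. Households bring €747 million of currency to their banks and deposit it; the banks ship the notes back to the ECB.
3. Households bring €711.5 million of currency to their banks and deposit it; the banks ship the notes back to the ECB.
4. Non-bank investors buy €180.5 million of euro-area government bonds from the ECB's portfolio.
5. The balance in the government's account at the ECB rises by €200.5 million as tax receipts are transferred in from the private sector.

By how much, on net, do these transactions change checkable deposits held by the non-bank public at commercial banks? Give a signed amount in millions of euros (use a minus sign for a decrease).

Discount-window repayment €577 million: the counterparty is a bank, so public deposits are unchanged → 0.
Currency deposit €747 million: non-bank counterparties' bank balances rise → +€747M.
Currency deposit €711.5 million: non-bank counterparties' bank balances rise → +€711.5M.
Asset sale (to non-banks) €180.5 million: non-bank counterparties' bank balances fall → −€180.5M.
Government account inflow €200.5 million: non-bank counterparties' bank balances fall → −€200.5M.
Net: 0 + 747 + 711.5 − 180.5 − 200.5 = +€1077.5 million.

+€1077.5 million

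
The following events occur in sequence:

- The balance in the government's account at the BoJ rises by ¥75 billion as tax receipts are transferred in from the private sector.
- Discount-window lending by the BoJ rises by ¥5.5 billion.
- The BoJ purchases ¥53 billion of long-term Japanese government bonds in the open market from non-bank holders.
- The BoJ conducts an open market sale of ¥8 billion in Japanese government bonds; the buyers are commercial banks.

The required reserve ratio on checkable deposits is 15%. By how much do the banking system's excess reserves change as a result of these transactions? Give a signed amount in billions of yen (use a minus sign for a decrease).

-¥21.2 billion

Government account inflow ¥75 billion: reserves −¥75B, deposits −¥75B.
Discount-window loan ¥5.5 billion: reserves +¥5.5B, deposits 0.
Asset purchase (from non-banks) ¥53 billion: reserves +¥53B, deposits +¥53B.
OMO sale (to banks) ¥8 billion: reserves −¥8B, deposits 0.
Totals: Δreserves = −¥24.5B, Δdeposits = −¥22B.
Δrequired reserves = 15% × −¥22B = −¥3.3B.
Δexcess reserves = Δreserves − Δrequired = −¥24.5B − (−¥3.3B) = -¥21.2 billion.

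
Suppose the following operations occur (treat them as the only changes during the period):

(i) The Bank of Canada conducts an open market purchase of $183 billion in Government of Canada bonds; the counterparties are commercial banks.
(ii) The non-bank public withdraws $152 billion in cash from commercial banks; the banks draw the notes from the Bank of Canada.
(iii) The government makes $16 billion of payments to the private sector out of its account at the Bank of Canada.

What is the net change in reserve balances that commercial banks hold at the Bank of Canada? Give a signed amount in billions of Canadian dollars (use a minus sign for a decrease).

+$47 billion

Bank of Canada balance sheet:
  Assets:      Securities +$183B
  Liabilities: Bank reserves +$47B, Currency in circulation +$152B, Government deposits −$16B
Commercial banking system:
  Assets:      Reserves at CB +$47B, Securities −$183B
  Liabilities: Checkable deposits −$136B
So the change in reserve balances that commercial banks hold at the Bank of Canada is +$47 billion.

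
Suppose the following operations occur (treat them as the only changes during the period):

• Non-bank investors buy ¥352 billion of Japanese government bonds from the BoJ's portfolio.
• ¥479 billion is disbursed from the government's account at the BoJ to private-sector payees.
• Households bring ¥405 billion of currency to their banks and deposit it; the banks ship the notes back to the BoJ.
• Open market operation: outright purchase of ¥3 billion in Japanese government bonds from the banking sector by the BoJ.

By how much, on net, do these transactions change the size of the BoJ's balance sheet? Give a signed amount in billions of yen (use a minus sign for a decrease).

BoJ balance sheet:
  Assets:      Securities −¥349B
  Liabilities: Bank reserves +¥535B, Currency in circulation −¥405B, Government deposits −¥479B
Change in total BoJ assets = -¥349 billion.

-¥349 billion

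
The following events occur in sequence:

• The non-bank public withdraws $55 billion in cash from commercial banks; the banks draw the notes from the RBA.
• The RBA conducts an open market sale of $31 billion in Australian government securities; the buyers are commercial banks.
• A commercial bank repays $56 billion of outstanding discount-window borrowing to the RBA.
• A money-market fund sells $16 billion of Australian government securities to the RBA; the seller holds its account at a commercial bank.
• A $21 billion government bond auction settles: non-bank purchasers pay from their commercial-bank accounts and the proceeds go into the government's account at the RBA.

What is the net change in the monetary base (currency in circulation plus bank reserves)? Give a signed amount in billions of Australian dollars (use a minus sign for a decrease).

-$92 billion

RBA balance sheet:
  Assets:      Securities −$15B, Loans to banks −$56B
  Liabilities: Bank reserves −$147B, Currency in circulation +$55B, Government deposits +$21B
Monetary base = currency + reserves: +$55B + (−$147B) = -$92 billion.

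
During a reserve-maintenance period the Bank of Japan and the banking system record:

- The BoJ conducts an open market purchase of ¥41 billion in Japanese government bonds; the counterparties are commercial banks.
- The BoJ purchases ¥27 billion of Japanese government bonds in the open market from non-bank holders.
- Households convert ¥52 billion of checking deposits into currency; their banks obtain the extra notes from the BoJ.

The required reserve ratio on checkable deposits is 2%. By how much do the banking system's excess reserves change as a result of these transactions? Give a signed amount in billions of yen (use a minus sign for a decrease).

OMO purchase (from banks) ¥41 billion: reserves +¥41B, deposits 0.
Asset purchase (from non-banks) ¥27 billion: reserves +¥27B, deposits +¥27B.
Currency withdrawal ¥52 billion: reserves −¥52B, deposits −¥52B.
Totals: Δreserves = +¥16B, Δdeposits = −¥25B.
Δrequired reserves = 2% × −¥25B = −¥0.5B.
Δexcess reserves = Δreserves − Δrequired = +¥16B − (−¥0.5B) = +¥16.5 billion.

+¥16.5 billion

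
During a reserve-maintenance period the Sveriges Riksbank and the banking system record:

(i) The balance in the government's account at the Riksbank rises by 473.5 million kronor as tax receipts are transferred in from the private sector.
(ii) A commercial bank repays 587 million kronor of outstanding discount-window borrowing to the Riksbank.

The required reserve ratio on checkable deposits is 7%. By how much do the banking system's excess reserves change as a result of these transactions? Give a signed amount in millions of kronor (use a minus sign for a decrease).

Government account inflow 473.5 million kronor: reserves −473.5M, deposits −473.5M.
Discount-window repayment 587 million kronor: reserves −587M, deposits 0.
Totals: Δreserves = −1060.5M, Δdeposits = −473.5M.
Δrequired reserves = 7% × −473.5M = −33.145M.
Δexcess reserves = Δreserves − Δrequired = −1060.5M − (−33.145M) = -1027.355 million.

-1027.355 million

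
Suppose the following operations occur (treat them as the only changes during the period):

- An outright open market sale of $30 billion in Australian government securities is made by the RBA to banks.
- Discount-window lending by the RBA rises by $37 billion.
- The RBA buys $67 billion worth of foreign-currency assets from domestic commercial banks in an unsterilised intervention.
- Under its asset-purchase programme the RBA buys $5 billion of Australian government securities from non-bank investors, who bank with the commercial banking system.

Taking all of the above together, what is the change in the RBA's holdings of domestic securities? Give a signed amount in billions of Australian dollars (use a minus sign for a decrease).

OMO sale (to banks) $30 billion: securities removed from the RBA's portfolio → −$30B.
Discount-window loan $37 billion: the RBA's securities portfolio is untouched → 0.
FX purchase $67 billion: the RBA's securities portfolio is untouched → 0.
Asset purchase (from non-banks) $5 billion: securities added to the RBA's portfolio → +$5B.
Net: −30 + 0 + 0 + 5 = -$25 billion.

-$25 billion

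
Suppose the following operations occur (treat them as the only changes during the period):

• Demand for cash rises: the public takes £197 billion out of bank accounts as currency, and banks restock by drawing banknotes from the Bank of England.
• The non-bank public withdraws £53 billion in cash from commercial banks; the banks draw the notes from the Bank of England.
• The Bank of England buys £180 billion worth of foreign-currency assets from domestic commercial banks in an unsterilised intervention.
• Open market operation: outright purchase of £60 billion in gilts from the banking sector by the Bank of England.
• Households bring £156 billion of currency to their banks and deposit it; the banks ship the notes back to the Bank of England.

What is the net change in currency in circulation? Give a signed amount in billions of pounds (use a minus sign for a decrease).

Bank of England balance sheet:
  Assets:      Securities +£60B, Foreign assets +£180B
  Liabilities: Bank reserves +£146B, Currency in circulation +£94B
So the change in currency in circulation is +£94 billion.

+£94 billion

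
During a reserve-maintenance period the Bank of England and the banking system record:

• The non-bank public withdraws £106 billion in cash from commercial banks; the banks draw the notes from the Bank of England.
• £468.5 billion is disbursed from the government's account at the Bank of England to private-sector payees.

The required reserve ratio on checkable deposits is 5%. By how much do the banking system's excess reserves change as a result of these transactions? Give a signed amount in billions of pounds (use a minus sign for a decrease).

+£344.375 billion

Currency withdrawal £106 billion: reserves −£106B, deposits −£106B.
Government spending £468.5 billion: reserves +£468.5B, deposits +£468.5B.
Totals: Δreserves = +£362.5B, Δdeposits = +£362.5B.
Δrequired reserves = 5% × +£362.5B = +£18.125B.
Δexcess reserves = Δreserves − Δrequired = +£362.5B − (+£18.125B) = +£344.375 billion.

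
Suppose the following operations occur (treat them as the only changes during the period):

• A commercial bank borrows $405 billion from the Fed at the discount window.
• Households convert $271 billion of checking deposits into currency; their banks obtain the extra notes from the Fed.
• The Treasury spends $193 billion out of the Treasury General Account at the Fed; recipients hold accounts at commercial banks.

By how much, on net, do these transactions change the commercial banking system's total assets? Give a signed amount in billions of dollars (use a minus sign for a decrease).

Discount-window loan $405 billion: bank balance sheets expand → +$405B.
Currency withdrawal $271 billion: bank balance sheets shrink → −$271B.
Government spending $193 billion: bank balance sheets expand → +$193B.
Net: 405 − 271 + 193 = +$327 billion.

+$327 billion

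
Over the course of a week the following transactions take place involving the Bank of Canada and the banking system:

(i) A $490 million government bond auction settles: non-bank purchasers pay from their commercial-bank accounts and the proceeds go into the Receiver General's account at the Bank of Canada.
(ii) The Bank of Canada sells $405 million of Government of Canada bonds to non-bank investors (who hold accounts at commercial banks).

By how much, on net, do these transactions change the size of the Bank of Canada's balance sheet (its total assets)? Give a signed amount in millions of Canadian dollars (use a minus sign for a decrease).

-$405 million

Government account inflow $490 million: only the composition of liabilities changes → 0.
Asset sale (to non-banks) $405 million: a Bank of Canada asset is shed → −$405M.
Net: 0 − 405 = -$405 million.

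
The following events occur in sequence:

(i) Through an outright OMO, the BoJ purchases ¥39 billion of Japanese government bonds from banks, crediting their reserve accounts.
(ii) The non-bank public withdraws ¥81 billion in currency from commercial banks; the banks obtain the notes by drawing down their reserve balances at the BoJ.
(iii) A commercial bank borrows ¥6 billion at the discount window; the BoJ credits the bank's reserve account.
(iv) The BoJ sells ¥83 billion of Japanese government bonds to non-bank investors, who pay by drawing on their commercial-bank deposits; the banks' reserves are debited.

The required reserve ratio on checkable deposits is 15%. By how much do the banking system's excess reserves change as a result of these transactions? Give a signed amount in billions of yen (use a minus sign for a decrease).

OMO purchase (from banks) ¥39 billion: reserves +¥39B, deposits 0.
Currency withdrawal ¥81 billion: reserves −¥81B, deposits −¥81B.
Discount-window loan ¥6 billion: reserves +¥6B, deposits 0.
Asset sale (to non-banks) ¥83 billion: reserves −¥83B, deposits −¥83B.
Totals: Δreserves = −¥119B, Δdeposits = −¥164B.
Δrequired reserves = 15% × −¥164B = −¥24.6B.
Δexcess reserves = Δreserves − Δrequired = −¥119B − (−¥24.6B) = -¥94.4 billion.

-¥94.4 billion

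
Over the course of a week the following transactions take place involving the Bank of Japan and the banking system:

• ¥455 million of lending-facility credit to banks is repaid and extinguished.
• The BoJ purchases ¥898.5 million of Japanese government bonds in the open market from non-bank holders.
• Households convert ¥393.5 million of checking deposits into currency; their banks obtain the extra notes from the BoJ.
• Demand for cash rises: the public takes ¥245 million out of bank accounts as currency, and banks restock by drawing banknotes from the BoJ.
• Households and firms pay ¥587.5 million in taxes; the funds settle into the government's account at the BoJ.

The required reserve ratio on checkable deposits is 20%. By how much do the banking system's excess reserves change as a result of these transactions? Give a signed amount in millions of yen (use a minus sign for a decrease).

Discount-window repayment ¥455 million: reserves −¥455M, deposits 0.
Asset purchase (from non-banks) ¥898.5 million: reserves +¥898.5M, deposits +¥898.5M.
Currency withdrawal ¥393.5 million: reserves −¥393.5M, deposits −¥393.5M.
Currency withdrawal ¥245 million: reserves −¥245M, deposits −¥245M.
Government account inflow ¥587.5 million: reserves −¥587.5M, deposits −¥587.5M.
Totals: Δreserves = −¥782.5M, Δdeposits = −¥327.5M.
Δrequired reserves = 20% × −¥327.5M = −¥65.5M.
Δexcess reserves = Δreserves − Δrequired = −¥782.5M − (−¥65.5M) = -¥717 million.

-¥717 million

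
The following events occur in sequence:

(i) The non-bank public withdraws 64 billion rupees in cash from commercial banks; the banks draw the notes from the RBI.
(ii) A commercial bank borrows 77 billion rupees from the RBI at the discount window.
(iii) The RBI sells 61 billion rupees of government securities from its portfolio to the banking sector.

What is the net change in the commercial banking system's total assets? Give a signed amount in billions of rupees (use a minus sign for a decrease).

+13 billion

Currency withdrawal 64 billion rupees: bank balance sheets shrink → −64B.
Discount-window loan 77 billion rupees: bank balance sheets expand → +77B.
OMO sale (to banks) 61 billion rupees: just an asset swap on bank balance sheets → 0.
Net: −64 + 77 + 0 = +13 billion.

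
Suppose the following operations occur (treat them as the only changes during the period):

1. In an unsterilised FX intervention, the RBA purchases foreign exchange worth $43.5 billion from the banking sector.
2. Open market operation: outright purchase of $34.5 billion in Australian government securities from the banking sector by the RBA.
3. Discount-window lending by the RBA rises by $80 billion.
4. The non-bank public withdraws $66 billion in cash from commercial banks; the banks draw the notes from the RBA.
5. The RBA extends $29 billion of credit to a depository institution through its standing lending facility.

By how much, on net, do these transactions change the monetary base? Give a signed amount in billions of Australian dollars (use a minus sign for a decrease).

FX purchase $43.5 billion: RBA balance sheet expands → +$43.5B.
OMO purchase (from banks) $34.5 billion: RBA balance sheet expands → +$34.5B.
Discount-window loan $80 billion: RBA balance sheet expands → +$80B.
Currency withdrawal $66 billion: just a shift between currency and reserves — both are base money → 0.
Discount-window loan $29 billion: RBA balance sheet expands → +$29B.
Net: 43.5 + 34.5 + 80 + 0 + 29 = +$187 billion.

+$187 billion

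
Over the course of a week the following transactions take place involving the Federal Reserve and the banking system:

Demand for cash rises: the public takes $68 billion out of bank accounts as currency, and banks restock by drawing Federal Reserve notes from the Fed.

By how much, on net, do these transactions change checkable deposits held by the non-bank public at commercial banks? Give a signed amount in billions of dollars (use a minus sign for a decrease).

-$68 billion

Currency withdrawal $68 billion: non-bank counterparties' bank balances fall → −$68B.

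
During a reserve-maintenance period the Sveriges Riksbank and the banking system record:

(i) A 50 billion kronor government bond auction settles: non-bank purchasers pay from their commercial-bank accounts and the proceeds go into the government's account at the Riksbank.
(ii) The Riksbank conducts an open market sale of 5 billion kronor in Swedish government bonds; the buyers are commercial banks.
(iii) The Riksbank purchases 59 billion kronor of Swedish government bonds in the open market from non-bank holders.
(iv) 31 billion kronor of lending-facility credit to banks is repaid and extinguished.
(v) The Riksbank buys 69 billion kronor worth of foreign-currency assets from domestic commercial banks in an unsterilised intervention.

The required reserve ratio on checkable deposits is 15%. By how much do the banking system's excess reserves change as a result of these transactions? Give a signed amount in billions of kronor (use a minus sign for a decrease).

Government account inflow 50 billion kronor: reserves −50B, deposits −50B.
OMO sale (to banks) 5 billion kronor: reserves −5B, deposits 0.
Asset purchase (from non-banks) 59 billion kronor: reserves +59B, deposits +59B.
Discount-window repayment 31 billion kronor: reserves −31B, deposits 0.
FX purchase 69 billion kronor: reserves +69B, deposits 0.
Totals: Δreserves = +42B, Δdeposits = +9B.
Δrequired reserves = 15% × +9B = +1.35B.
Δexcess reserves = Δreserves − Δrequired = +42B − (+1.35B) = +40.65 billion.

+40.65 billion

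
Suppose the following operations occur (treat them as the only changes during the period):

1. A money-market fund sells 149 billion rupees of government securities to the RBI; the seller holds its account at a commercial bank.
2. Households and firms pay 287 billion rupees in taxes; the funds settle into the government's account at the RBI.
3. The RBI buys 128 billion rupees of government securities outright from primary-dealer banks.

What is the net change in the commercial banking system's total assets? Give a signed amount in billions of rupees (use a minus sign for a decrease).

-138 billion

Asset purchase (from non-banks) 149 billion rupees: bank balance sheets expand → +149B.
Government account inflow 287 billion rupees: bank balance sheets shrink → −287B.
OMO purchase (from banks) 128 billion rupees: just an asset swap on bank balance sheets → 0.
Net: 149 − 287 + 0 = -138 billion.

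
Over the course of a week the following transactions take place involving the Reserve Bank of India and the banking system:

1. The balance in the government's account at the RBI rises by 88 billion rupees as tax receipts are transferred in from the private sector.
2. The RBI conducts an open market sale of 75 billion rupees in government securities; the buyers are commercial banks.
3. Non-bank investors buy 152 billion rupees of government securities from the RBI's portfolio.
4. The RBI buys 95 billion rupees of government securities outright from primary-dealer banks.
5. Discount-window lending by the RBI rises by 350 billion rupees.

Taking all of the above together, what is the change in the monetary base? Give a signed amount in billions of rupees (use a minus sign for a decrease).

RBI balance sheet:
  Assets:      Securities −132B, Loans to banks +350B
  Liabilities: Bank reserves +130B, Government deposits +88B
Monetary base = currency + reserves: 0 + (+130B) = +130 billion.

+130 billion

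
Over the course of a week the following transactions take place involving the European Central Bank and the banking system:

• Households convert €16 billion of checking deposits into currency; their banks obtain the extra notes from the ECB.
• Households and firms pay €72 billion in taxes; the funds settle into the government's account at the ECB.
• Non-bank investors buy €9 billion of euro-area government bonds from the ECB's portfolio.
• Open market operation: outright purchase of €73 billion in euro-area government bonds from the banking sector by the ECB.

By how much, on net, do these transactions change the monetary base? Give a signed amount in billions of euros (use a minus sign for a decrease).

-€8 billion

Currency withdrawal €16 billion: just a shift between currency and reserves — both are base money → 0.
Government account inflow €72 billion: reserves shift to a non-base liability → −€72B.
Asset sale (to non-banks) €9 billion: ECB balance sheet contracts → −€9B.
OMO purchase (from banks) €73 billion: ECB balance sheet expands → +€73B.
Net: 0 − 72 − 9 + 73 = -€8 billion.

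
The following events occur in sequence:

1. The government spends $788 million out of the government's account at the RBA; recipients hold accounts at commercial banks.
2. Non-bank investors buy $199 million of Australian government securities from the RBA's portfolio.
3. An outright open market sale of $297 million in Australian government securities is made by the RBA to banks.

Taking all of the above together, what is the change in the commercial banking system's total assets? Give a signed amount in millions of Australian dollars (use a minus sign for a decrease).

+$589 million

RBA balance sheet:
  Assets:      Securities −$496M
  Liabilities: Bank reserves +$292M, Government deposits −$788M
Commercial banking system:
  Assets:      Reserves at CB +$292M, Securities +$297M
  Liabilities: Checkable deposits +$589M
Change in total bank assets = +$589 million.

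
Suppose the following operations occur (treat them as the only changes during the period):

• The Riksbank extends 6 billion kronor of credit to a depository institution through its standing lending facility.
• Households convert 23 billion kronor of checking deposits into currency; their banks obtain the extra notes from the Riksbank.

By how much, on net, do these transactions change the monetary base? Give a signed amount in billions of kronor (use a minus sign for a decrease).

+6 billion

Discount-window loan 6 billion kronor: Riksbank balance sheet expands → +6B.
Currency withdrawal 23 billion kronor: just a shift between currency and reserves — both are base money → 0.
Net: 6 + 0 = +6 billion.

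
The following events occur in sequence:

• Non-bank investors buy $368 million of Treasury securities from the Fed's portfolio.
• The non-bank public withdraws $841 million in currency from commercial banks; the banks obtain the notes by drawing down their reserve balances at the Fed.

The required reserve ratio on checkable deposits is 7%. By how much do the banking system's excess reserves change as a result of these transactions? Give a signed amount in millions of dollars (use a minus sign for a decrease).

Asset sale (to non-banks) $368 million: reserves −$368M, deposits −$368M.
Currency withdrawal $841 million: reserves −$841M, deposits −$841M.
Totals: Δreserves = −$1209M, Δdeposits = −$1209M.
Δrequired reserves = 7% × −$1209M = −$84.63M.
Δexcess reserves = Δreserves − Δrequired = −$1209M − (−$84.63M) = -$1124.37 million.

-$1124.37 million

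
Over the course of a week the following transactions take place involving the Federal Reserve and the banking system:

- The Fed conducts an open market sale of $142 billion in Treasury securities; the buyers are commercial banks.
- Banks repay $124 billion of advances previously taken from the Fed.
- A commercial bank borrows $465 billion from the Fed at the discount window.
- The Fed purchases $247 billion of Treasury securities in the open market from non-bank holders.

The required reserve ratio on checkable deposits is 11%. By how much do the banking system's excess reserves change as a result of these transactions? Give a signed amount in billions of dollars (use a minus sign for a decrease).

OMO sale (to banks) $142 billion: reserves −$142B, deposits 0.
Discount-window repayment $124 billion: reserves −$124B, deposits 0.
Discount-window loan $465 billion: reserves +$465B, deposits 0.
Asset purchase (from non-banks) $247 billion: reserves +$247B, deposits +$247B.
Totals: Δreserves = +$446B, Δdeposits = +$247B.
Δrequired reserves = 11% × +$247B = +$27.17B.
Δexcess reserves = Δreserves − Δrequired = +$446B − (+$27.17B) = +$418.83 billion.

+$418.83 billion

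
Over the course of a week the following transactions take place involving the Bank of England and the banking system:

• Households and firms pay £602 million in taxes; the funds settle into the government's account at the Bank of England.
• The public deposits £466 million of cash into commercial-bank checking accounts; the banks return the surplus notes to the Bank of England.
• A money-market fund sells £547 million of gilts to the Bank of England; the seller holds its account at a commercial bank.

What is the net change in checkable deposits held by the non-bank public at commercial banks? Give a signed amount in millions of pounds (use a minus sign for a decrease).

Government account inflow £602 million: non-bank counterparties' bank balances fall → −£602M.
Currency deposit £466 million: non-bank counterparties' bank balances rise → +£466M.
Asset purchase (from non-banks) £547 million: non-bank counterparties' bank balances rise → +£547M.
Net: −602 + 466 + 547 = +£411 million.

+£411 million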